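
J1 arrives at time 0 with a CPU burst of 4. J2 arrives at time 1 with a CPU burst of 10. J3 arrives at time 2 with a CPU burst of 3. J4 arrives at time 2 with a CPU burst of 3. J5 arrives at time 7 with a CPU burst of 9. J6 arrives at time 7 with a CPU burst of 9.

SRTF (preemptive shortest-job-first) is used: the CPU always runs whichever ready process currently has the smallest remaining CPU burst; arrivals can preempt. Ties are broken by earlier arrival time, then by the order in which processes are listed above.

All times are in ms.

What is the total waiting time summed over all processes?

49

Schedule: | J1 0-4 | J3 4-7 | J4 7-10 | J5 10-19 | J6 19-28 | J2 28-38 |
Completion: J1=4  J2=38  J3=7  J4=10  J5=19  J6=28
Turnaround (C−A): J1=4  J2=37  J3=5  J4=8  J5=12  J6=21
Waiting = turnaround − burst: J1=0, J2=27, J3=2, J4=5, J5=3, J6=12
Total waiting = 0 + 27 + 2 + 5 + 3 + 12 = 49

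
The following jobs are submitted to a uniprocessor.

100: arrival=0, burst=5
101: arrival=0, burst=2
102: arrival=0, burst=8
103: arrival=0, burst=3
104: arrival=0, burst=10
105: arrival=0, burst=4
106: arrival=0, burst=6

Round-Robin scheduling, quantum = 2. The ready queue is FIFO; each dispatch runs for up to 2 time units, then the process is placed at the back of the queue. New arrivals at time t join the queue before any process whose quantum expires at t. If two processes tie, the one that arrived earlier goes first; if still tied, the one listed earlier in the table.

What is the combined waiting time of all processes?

138

Schedule: | 100 0-2 | 101 2-4 | 102 4-6 | 103 6-8 | 104 8-10 | 105 10-12 | 106 12-14 | 100 14-16 | 102 16-18 | 103 18-19 | 104 19-21 | 105 21-23 | 106 23-25 | 100 25-26 | 102 26-28 | 104 28-30 | 106 30-32 | 102 32-34 | 104 34-38 |
Completion: 100=26  101=4  102=34  103=19  104=38  105=23  106=32
Waiting = turnaround − burst: 100=21, 101=2, 102=26, 103=16, 104=28, 105=19, 106=26
Total waiting = 21 + 2 + 26 + 16 + 28 + 19 + 26 = 138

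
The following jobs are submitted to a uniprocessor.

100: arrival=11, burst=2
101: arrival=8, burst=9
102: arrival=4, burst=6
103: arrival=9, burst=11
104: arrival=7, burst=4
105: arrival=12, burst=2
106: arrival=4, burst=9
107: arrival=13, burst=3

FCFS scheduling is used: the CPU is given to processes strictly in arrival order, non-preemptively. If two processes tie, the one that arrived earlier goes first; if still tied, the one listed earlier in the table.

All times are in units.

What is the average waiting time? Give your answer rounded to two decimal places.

Schedule: | idle 0-4 | 102 4-10 | 106 10-19 | 104 19-23 | 101 23-32 | 103 32-43 | 100 43-45 | 105 45-47 | 107 47-50 |
Completion: 100=45  101=32  102=10  103=43  104=23  105=47  106=19  107=50
Waiting times: 100=32, 101=15, 102=0, 103=23, 104=12, 105=33, 106=6, 107=34
Average waiting = (32+15+0+23+12+33+6+34) / 8 = 155/8 = 19.38

19.38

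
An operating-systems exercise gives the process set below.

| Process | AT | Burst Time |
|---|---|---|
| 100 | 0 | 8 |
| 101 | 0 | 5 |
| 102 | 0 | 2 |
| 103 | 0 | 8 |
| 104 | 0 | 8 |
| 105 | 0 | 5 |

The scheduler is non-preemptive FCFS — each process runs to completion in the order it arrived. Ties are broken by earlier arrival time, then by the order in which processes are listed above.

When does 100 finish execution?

Timeline: | 100 0-8 | 101 8-13 | 102 13-15 | 103 15-23 | 104 23-31 | 105 31-36 |
Completion: 100=8  101=13  102=15  103=23  104=31  105=36
Turnaround (C−A): 100=8  101=13  102=15  103=23  104=31  105=36

8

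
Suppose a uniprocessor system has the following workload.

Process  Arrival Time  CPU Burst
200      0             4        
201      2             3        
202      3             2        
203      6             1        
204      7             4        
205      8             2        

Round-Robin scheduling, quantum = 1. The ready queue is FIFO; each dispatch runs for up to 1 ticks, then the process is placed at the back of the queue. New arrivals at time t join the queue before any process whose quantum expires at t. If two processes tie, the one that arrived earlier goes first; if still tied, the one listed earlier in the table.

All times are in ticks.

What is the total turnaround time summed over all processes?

38

Schedule: | 200 0-2 | 201 2-3 | 200 3-4 | 202 4-5 | 201 5-6 | 200 6-7 | 202 7-8 | 203 8-9 | 201 9-10 | 204 10-11 | 205 11-12 | 204 12-13 | 205 13-14 | 204 14-16 |
Completion: 200=7  201=10  202=8  203=9  204=16  205=14
Turnaround = completion − arrival: 200=7, 201=8, 202=5, 203=3, 204=9, 205=6
Total turnaround = 7 + 8 + 5 + 3 + 9 + 6 = 38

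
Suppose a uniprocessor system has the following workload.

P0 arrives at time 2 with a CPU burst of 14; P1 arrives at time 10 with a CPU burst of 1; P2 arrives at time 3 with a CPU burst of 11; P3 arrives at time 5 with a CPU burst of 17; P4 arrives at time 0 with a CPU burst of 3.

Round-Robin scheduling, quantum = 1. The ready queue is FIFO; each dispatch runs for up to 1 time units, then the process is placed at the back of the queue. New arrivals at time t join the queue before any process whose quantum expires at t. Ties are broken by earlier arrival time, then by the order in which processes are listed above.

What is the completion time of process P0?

Gantt: | P4 0-2 | P0 2-3 | P4 3-4 | P2 4-5 | P0 5-6 | P3 6-7 | P2 7-8 | P0 8-9 | P3 9-10 | P2 10-11 | P0 11-12 | P1 12-13 | P3 13-14 | P2 14-15 | P0 15-16 | P3 16-17 | P2 17-18 | P0 18-19 | P3 19-20 | P2 20-21 | P0 21-22 | P3 22-23 | P2 23-24 | P0 24-25 | P3 25-26 | P2 26-27 | P0 27-28 | P3 28-29 | P2 29-30 | P0 30-31 | P3 31-32 | P2 32-33 | P0 33-34 | P3 34-35 | P2 35-36 | P0 36-37 | P3 37-38 | P0 38-39 | P3 39-40 | P0 40-41 | P3 41-46 |
Completion: P0=41  P1=13  P2=36  P3=46  P4=4
Turnaround (C−A): P0=39  P1=3  P2=33  P3=41  P4=4

41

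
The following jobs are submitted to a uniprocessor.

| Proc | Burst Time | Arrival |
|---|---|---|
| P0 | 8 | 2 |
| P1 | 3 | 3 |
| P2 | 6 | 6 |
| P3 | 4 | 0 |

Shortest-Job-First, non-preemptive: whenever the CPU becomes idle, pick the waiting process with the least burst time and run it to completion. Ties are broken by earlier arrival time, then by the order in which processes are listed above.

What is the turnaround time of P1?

4

Timeline: | P3 0-4 | P1 4-7 | P2 7-13 | P0 13-21 |
Completion: P0=21  P1=7  P2=13  P3=4
Turnaround (C−A): P0=19  P1=4  P2=7  P3=4
Turnaround(P1) = completion − arrival = 7 − 3 = 4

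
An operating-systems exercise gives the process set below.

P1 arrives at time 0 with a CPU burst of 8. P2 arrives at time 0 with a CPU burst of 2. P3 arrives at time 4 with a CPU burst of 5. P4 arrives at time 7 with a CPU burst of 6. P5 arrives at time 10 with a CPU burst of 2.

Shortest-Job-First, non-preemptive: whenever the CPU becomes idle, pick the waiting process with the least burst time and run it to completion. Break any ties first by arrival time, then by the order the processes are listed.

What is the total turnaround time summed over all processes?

Schedule: | P2 0-2 | P1 2-10 | P5 10-12 | P3 12-17 | P4 17-23 |
Completion: P1=10  P2=2  P3=17  P4=23  P5=12
Turnaround (C−A): P1=10  P2=2  P3=13  P4=16  P5=2
Turnaround = completion − arrival: P1=10, P2=2, P3=13, P4=16, P5=2
Total turnaround = 10 + 2 + 13 + 16 + 2 = 43

43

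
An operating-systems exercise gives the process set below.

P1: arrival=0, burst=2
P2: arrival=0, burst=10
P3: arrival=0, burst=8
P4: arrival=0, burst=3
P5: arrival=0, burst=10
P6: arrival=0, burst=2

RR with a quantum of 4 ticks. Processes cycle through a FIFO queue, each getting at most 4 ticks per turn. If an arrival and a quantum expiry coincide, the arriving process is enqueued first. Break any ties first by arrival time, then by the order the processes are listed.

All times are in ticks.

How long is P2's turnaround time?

33

Gantt: | P1 0-2 | P2 2-6 | P3 6-10 | P4 10-13 | P5 13-17 | P6 17-19 | P2 19-23 | P3 23-27 | P5 27-31 | P2 31-33 | P5 33-35 |
Completion: P1=2  P2=33  P3=27  P4=13  P5=35  P6=19
Turnaround (C−A): P1=2  P2=33  P3=27  P4=13  P5=35  P6=19
Turnaround(P2) = completion − arrival = 33 − 0 = 33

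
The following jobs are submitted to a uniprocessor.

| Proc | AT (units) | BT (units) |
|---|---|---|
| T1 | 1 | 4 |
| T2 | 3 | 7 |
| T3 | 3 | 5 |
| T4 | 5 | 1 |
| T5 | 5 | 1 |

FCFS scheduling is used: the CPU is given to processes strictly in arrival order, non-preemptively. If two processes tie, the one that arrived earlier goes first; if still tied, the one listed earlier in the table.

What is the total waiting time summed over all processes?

Gantt: | idle 0-1 | T1 1-5 | T2 5-12 | T3 12-17 | T4 17-18 | T5 18-19 |
Completion: T1=5  T2=12  T3=17  T4=18  T5=19
Turnaround (C−A): T1=4  T2=9  T3=14  T4=13  T5=14
Waiting = turnaround − burst: T1=0, T2=2, T3=9, T4=12, T5=13
Total waiting = 0 + 2 + 9 + 12 + 13 = 36

36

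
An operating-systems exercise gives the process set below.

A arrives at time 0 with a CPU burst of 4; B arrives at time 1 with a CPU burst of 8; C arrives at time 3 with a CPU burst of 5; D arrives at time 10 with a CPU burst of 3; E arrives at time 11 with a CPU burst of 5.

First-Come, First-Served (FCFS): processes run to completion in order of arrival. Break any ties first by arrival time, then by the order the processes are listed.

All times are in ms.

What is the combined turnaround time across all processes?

Gantt: | A 0-4 | B 4-12 | C 12-17 | D 17-20 | E 20-25 |
Completion: A=4  B=12  C=17  D=20  E=25
Turnaround (C−A): A=4  B=11  C=14  D=10  E=14
Turnaround = completion − arrival: A=4, B=11, C=14, D=10, E=14
Total turnaround = 4 + 11 + 14 + 10 + 14 = 53

53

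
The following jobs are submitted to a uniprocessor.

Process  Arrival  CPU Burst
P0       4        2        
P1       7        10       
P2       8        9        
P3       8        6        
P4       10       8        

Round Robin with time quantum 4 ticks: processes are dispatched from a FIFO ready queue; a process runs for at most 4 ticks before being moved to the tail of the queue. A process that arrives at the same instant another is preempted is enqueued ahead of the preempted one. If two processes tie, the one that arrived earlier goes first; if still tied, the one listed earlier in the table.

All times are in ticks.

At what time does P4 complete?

Schedule: | idle 0-4 | P0 4-6 | idle 6-7 | P1 7-11 | P2 11-15 | P3 15-19 | P4 19-23 | P1 23-27 | P2 27-31 | P3 31-33 | P4 33-37 | P1 37-39 | P2 39-40 |
Completion: P0=6  P1=39  P2=40  P3=33  P4=37

37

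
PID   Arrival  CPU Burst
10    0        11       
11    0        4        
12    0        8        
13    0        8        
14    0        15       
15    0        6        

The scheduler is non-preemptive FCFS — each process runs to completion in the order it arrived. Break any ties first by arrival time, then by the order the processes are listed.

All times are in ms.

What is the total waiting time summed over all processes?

126

Gantt: | 10 0-11 | 11 11-15 | 12 15-23 | 13 23-31 | 14 31-46 | 15 46-52 |
Completion: 10=11  11=15  12=23  13=31  14=46  15=52
Waiting = turnaround − burst: 10=0, 11=11, 12=15, 13=23, 14=31, 15=46
Total waiting = 0 + 11 + 15 + 23 + 31 + 46 = 126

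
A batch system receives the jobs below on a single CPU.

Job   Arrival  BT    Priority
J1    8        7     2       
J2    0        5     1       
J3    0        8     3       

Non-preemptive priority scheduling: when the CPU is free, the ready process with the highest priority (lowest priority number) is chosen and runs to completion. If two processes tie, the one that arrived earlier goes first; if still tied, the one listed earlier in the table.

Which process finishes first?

J2

Timeline: | J2 0-5 | J3 5-13 | J1 13-20 |
Completion: J1=20  J2=5  J3=13
Turnaround (C−A): J1=12  J2=5  J3=13
Finish order: J2 → J3 → J1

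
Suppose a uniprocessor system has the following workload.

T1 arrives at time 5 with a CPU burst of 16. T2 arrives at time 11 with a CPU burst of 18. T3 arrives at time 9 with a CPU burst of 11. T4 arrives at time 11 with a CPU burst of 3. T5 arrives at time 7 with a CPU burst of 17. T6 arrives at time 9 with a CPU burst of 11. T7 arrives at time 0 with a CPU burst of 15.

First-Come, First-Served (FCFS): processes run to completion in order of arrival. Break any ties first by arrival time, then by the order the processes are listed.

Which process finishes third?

Schedule: | T7 0-15 | T1 15-31 | T5 31-48 | T3 48-59 | T6 59-70 | T2 70-88 | T4 88-91 |
Completion: T1=31  T2=88  T3=59  T4=91  T5=48  T6=70  T7=15
Finish order: T7 → T1 → T5 → T3 → T6 → T2 → T4

T5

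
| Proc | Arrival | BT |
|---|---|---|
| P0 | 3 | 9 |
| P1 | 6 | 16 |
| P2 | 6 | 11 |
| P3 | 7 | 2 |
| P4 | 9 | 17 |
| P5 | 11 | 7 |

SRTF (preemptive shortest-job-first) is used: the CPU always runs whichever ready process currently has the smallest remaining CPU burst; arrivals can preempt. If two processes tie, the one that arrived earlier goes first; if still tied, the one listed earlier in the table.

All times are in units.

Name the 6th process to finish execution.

Timeline: | idle 0-3 | P0 3-7 | P3 7-9 | P0 9-14 | P5 14-21 | P2 21-32 | P1 32-48 | P4 48-65 |
Completion: P0=14  P1=48  P2=32  P3=9  P4=65  P5=21
Finish order: P3 → P0 → P5 → P2 → P1 → P4

P4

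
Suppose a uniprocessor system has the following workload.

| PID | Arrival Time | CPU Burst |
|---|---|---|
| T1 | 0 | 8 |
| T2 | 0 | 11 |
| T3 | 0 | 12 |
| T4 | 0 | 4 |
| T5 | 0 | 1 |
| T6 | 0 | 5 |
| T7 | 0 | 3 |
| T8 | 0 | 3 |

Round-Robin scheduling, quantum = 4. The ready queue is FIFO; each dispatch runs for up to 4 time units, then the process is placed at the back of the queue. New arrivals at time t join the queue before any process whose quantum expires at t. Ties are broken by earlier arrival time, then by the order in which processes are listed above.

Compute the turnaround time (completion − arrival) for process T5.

17

Schedule: | T1 0-4 | T2 4-8 | T3 8-12 | T4 12-16 | T5 16-17 | T6 17-21 | T7 21-24 | T8 24-27 | T1 27-31 | T2 31-35 | T3 35-39 | T6 39-40 | T2 40-43 | T3 43-47 |
Completion: T1=31  T2=43  T3=47  T4=16  T5=17  T6=40  T7=24  T8=27
Turnaround(T5) = completion − arrival = 17 − 0 = 17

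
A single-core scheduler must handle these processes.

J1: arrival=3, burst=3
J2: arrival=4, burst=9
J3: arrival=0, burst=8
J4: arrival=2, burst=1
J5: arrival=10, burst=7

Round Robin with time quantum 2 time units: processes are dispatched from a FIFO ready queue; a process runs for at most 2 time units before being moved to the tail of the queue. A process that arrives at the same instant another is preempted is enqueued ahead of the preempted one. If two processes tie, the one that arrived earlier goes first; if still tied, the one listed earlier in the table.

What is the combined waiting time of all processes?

Timeline: | J3 0-2 | J4 2-3 | J3 3-5 | J1 5-7 | J2 7-9 | J3 9-11 | J1 11-12 | J2 12-14 | J5 14-16 | J3 16-18 | J2 18-20 | J5 20-22 | J2 22-24 | J5 24-26 | J2 26-27 | J5 27-28 |
Completion: J1=12  J2=27  J3=18  J4=3  J5=28
Turnaround (C−A): J1=9  J2=23  J3=18  J4=1  J5=18
Waiting = turnaround − burst: J1=6, J2=14, J3=10, J4=0, J5=11
Total waiting = 6 + 14 + 10 + 0 + 11 = 41

41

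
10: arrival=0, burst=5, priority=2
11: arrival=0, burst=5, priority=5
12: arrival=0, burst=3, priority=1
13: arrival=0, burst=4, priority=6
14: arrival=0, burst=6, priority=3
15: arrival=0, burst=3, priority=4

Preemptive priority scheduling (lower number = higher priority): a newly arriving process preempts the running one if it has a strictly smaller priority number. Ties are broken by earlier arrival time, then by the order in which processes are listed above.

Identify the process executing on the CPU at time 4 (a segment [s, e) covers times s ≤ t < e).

Timeline: | 12 0-3 | 10 3-8 | 14 8-14 | 15 14-17 | 11 17-22 | 13 22-26 |
Completion: 10=8  11=22  12=3  13=26  14=14  15=17
Turnaround (C−A): 10=8  11=22  12=3  13=26  14=14  15=17

10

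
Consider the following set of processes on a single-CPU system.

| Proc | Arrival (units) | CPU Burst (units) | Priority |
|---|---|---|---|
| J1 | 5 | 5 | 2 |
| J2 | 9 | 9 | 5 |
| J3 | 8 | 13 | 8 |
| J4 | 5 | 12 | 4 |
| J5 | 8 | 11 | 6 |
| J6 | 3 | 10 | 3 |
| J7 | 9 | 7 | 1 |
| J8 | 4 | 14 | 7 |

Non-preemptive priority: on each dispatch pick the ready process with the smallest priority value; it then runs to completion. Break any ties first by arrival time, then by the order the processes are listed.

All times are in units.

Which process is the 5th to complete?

Gantt: | idle 0-3 | J6 3-13 | J7 13-20 | J1 20-25 | J4 25-37 | J2 37-46 | J5 46-57 | J8 57-71 | J3 71-84 |
Completion: J1=25  J2=46  J3=84  J4=37  J5=57  J6=13  J7=20  J8=71
Turnaround (C−A): J1=20  J2=37  J3=76  J4=32  J5=49  J6=10  J7=11  J8=67
Finish order: J6 → J7 → J1 → J4 → J2 → J5 → J8 → J3

J2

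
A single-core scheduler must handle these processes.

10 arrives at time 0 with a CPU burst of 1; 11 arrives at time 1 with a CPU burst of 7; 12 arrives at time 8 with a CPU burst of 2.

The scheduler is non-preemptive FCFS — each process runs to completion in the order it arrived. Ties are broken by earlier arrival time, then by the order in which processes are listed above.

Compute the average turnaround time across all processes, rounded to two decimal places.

Gantt: | 10 0-1 | 11 1-8 | 12 8-10 |
Completion: 10=1  11=8  12=10
Turnaround (C−A): 10=1  11=7  12=2
Turnaround times: 10=1, 11=7, 12=2
Average turnaround = (1+7+2) / 3 = 10/3 = 3.33

3.33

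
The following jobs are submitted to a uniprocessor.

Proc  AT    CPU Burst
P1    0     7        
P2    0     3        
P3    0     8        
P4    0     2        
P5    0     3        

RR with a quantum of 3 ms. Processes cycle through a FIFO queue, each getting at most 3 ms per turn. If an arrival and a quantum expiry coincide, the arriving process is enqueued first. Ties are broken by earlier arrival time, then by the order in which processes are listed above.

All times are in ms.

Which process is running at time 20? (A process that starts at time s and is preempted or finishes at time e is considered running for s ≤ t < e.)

P1

Timeline: | P1 0-3 | P2 3-6 | P3 6-9 | P4 9-11 | P5 11-14 | P1 14-17 | P3 17-20 | P1 20-21 | P3 21-23 |
Completion: P1=21  P2=6  P3=23  P4=11  P5=14
Turnaround (C−A): P1=21  P2=6  P3=23  P4=11  P5=14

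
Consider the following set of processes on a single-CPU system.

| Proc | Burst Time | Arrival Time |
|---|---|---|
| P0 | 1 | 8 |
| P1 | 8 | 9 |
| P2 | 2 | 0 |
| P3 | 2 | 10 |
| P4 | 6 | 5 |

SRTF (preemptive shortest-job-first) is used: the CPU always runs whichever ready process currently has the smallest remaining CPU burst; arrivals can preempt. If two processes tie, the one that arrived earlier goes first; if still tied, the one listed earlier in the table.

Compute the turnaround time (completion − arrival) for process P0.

Timeline: | P2 0-2 | idle 2-5 | P4 5-8 | P0 8-9 | P4 9-12 | P3 12-14 | P1 14-22 |
Completion: P0=9  P1=22  P2=2  P3=14  P4=12
Turnaround (C−A): P0=1  P1=13  P2=2  P3=4  P4=7
Turnaround(P0) = completion − arrival = 9 − 8 = 1

1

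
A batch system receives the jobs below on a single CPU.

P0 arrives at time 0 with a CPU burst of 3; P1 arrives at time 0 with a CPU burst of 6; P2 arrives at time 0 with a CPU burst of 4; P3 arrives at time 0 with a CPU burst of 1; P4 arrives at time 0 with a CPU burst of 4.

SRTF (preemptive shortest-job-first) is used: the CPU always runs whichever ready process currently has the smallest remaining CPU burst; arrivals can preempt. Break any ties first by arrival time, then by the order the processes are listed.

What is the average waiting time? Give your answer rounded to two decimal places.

5.00

Timeline: | P3 0-1 | P0 1-4 | P2 4-8 | P4 8-12 | P1 12-18 |
Completion: P0=4  P1=18  P2=8  P3=1  P4=12
Turnaround (C−A): P0=4  P1=18  P2=8  P3=1  P4=12
Waiting times: P0=1, P1=12, P2=4, P3=0, P4=8
Average waiting = (1+12+4+0+8) / 5 = 25/5 = 5.00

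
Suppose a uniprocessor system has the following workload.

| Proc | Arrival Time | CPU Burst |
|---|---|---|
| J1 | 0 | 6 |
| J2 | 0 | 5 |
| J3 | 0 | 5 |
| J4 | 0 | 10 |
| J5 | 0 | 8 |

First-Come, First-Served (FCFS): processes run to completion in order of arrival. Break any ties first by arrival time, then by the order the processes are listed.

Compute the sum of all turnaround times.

93

Schedule: | J1 0-6 | J2 6-11 | J3 11-16 | J4 16-26 | J5 26-34 |
Completion: J1=6  J2=11  J3=16  J4=26  J5=34
Turnaround (C−A): J1=6  J2=11  J3=16  J4=26  J5=34
Turnaround = completion − arrival: J1=6, J2=11, J3=16, J4=26, J5=34
Total turnaround = 6 + 11 + 16 + 26 + 34 = 93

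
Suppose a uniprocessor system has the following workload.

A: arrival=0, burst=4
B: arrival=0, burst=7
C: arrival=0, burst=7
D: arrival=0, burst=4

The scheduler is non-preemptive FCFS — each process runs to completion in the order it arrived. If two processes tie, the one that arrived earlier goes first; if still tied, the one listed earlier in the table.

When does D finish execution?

Schedule: | A 0-4 | B 4-11 | C 11-18 | D 18-22 |
Completion: A=4  B=11  C=18  D=22
Turnaround (C−A): A=4  B=11  C=18  D=22

22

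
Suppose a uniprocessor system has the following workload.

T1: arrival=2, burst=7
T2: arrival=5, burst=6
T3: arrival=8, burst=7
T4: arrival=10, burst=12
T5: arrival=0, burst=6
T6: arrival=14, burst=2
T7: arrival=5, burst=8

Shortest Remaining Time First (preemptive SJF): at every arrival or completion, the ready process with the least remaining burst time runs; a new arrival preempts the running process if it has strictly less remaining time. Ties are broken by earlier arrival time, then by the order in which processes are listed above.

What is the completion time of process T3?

Timeline: | T5 0-6 | T2 6-12 | T1 12-14 | T6 14-16 | T1 16-21 | T3 21-28 | T7 28-36 | T4 36-48 |
Completion: T1=21  T2=12  T3=28  T4=48  T5=6  T6=16  T7=36
Turnaround (C−A): T1=19  T2=7  T3=20  T4=38  T5=6  T6=2  T7=31

28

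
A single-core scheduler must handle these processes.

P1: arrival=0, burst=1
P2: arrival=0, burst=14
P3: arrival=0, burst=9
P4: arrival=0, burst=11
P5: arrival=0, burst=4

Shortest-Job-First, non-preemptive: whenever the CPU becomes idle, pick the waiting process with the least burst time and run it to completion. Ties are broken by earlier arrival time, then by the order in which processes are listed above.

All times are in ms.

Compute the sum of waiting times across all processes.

Timeline: | P1 0-1 | P5 1-5 | P3 5-14 | P4 14-25 | P2 25-39 |
Completion: P1=1  P2=39  P3=14  P4=25  P5=5
Waiting = turnaround − burst: P1=0, P2=25, P3=5, P4=14, P5=1
Total waiting = 0 + 25 + 5 + 14 + 1 = 45

45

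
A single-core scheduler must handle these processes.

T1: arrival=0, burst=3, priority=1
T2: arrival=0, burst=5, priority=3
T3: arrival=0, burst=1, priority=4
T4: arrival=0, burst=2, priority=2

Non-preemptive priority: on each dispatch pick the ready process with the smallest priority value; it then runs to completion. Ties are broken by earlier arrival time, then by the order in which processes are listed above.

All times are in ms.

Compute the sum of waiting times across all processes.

18

Schedule: | T1 0-3 | T4 3-5 | T2 5-10 | T3 10-11 |
Completion: T1=3  T2=10  T3=11  T4=5
Waiting = turnaround − burst: T1=0, T2=5, T3=10, T4=3
Total waiting = 0 + 5 + 10 + 3 = 18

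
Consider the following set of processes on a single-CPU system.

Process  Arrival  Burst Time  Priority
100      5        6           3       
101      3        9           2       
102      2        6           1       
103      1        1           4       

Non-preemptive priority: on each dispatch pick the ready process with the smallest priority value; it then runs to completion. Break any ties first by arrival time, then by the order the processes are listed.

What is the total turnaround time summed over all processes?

Schedule: | idle 0-1 | 103 1-2 | 102 2-8 | 101 8-17 | 100 17-23 |
Completion: 100=23  101=17  102=8  103=2
Turnaround (C−A): 100=18  101=14  102=6  103=1
Turnaround = completion − arrival: 100=18, 101=14, 102=6, 103=1
Total turnaround = 18 + 14 + 6 + 1 = 39

39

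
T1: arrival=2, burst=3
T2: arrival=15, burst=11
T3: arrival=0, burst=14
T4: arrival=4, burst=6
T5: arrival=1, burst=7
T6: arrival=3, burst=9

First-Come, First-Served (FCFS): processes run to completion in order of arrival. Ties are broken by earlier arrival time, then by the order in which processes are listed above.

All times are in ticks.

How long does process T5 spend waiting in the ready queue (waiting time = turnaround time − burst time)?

13

Schedule: | T3 0-14 | T5 14-21 | T1 21-24 | T6 24-33 | T4 33-39 | T2 39-50 |
Completion: T1=24  T2=50  T3=14  T4=39  T5=21  T6=33
Waiting(T5) = turnaround − burst = 20 − 7 = 13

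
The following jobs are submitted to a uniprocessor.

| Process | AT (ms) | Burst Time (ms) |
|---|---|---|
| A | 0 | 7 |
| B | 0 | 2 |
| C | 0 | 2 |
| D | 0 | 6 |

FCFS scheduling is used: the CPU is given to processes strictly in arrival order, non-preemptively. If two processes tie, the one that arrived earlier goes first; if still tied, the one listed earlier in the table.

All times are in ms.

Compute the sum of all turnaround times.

44

Timeline: | A 0-7 | B 7-9 | C 9-11 | D 11-17 |
Completion: A=7  B=9  C=11  D=17
Turnaround (C−A): A=7  B=9  C=11  D=17
Turnaround = completion − arrival: A=7, B=9, C=11, D=17
Total turnaround = 7 + 9 + 11 + 17 = 44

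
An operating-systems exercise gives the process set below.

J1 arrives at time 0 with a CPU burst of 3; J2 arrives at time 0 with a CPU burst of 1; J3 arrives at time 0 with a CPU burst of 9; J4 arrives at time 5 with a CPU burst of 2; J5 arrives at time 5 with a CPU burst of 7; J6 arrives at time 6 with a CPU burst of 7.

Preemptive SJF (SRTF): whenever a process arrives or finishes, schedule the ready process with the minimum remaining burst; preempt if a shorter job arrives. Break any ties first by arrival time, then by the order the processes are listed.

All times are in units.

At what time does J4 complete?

Schedule: | J2 0-1 | J1 1-4 | J3 4-5 | J4 5-7 | J5 7-14 | J6 14-21 | J3 21-29 |
Completion: J1=4  J2=1  J3=29  J4=7  J5=14  J6=21

7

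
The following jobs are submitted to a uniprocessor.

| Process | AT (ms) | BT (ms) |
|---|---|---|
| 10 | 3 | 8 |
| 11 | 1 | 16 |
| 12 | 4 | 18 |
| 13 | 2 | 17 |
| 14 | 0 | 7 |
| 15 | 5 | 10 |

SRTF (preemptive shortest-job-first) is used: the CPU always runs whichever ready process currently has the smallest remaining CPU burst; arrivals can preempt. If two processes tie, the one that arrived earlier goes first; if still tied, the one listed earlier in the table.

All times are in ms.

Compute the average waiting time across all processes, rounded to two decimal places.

Timeline: | 14 0-7 | 10 7-15 | 15 15-25 | 11 25-41 | 13 41-58 | 12 58-76 |
Completion: 10=15  11=41  12=76  13=58  14=7  15=25
Waiting times: 10=4, 11=24, 12=54, 13=39, 14=0, 15=10
Average waiting = (4+24+54+39+0+10) / 6 = 131/6 = 21.83

21.83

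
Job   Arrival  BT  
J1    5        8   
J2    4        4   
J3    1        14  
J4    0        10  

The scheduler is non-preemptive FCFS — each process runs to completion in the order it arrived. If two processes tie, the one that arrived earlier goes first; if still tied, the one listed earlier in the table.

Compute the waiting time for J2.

20

Timeline: | J4 0-10 | J3 10-24 | J2 24-28 | J1 28-36 |
Completion: J1=36  J2=28  J3=24  J4=10
Turnaround (C−A): J1=31  J2=24  J3=23  J4=10
Waiting(J2) = turnaround − burst = 24 − 4 = 20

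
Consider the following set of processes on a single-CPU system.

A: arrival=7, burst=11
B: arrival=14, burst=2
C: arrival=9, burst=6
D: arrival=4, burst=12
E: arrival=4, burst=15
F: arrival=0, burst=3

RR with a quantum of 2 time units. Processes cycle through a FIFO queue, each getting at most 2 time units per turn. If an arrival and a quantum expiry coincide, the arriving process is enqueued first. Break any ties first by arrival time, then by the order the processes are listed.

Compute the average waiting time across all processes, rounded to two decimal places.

18.50

Gantt: | F 0-3 | idle 3-4 | D 4-6 | E 6-8 | D 8-10 | A 10-12 | E 12-14 | C 14-16 | D 16-18 | A 18-20 | B 20-22 | E 22-24 | C 24-26 | D 26-28 | A 28-30 | E 30-32 | C 32-34 | D 34-36 | A 36-38 | E 38-40 | D 40-42 | A 42-44 | E 44-46 | A 46-47 | E 47-50 |
Completion: A=47  B=22  C=34  D=42  E=50  F=3
Waiting times: A=29, B=6, C=19, D=26, E=31, F=0
Average waiting = (29+6+19+26+31+0) / 6 = 111/6 = 18.50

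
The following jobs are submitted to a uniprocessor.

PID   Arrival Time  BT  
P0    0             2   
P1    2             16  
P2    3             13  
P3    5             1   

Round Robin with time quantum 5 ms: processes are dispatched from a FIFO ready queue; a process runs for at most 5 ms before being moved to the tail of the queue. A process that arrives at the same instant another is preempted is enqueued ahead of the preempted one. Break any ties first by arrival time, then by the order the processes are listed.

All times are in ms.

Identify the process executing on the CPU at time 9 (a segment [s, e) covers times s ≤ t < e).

P2

Timeline: | P0 0-2 | P1 2-7 | P2 7-12 | P3 12-13 | P1 13-18 | P2 18-23 | P1 23-28 | P2 28-31 | P1 31-32 |
Completion: P0=2  P1=32  P2=31  P3=13
Turnaround (C−A): P0=2  P1=30  P2=28  P3=8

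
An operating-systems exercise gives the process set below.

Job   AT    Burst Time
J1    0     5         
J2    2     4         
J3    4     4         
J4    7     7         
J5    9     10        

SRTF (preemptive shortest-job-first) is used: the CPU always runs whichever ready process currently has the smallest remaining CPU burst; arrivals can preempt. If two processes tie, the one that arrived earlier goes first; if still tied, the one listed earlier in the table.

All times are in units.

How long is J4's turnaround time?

Gantt: | J1 0-5 | J2 5-9 | J3 9-13 | J4 13-20 | J5 20-30 |
Completion: J1=5  J2=9  J3=13  J4=20  J5=30
Turnaround (C−A): J1=5  J2=7  J3=9  J4=13  J5=21
Turnaround(J4) = completion − arrival = 20 − 7 = 13

13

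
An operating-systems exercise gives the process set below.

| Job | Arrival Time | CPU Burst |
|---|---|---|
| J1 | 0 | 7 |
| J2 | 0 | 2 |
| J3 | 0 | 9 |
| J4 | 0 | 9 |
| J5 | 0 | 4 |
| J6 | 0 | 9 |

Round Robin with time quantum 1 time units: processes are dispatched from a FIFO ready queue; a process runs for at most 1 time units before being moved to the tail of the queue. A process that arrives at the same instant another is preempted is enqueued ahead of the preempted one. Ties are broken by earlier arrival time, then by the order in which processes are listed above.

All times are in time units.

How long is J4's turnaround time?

Gantt: | J1 0-1 | J2 1-2 | J3 2-3 | J4 3-4 | J5 4-5 | J6 5-6 | J1 6-7 | J2 7-8 | J3 8-9 | J4 9-10 | J5 10-11 | J6 11-12 | J1 12-13 | J3 13-14 | J4 14-15 | J5 15-16 | J6 16-17 | J1 17-18 | J3 18-19 | J4 19-20 | J5 20-21 | J6 21-22 | J1 22-23 | J3 23-24 | J4 24-25 | J6 25-26 | J1 26-27 | J3 27-28 | J4 28-29 | J6 29-30 | J1 30-31 | J3 31-32 | J4 32-33 | J6 33-34 | J3 34-35 | J4 35-36 | J6 36-37 | J3 37-38 | J4 38-39 | J6 39-40 |
Completion: J1=31  J2=8  J3=38  J4=39  J5=21  J6=40
Turnaround(J4) = completion − arrival = 39 − 0 = 39

39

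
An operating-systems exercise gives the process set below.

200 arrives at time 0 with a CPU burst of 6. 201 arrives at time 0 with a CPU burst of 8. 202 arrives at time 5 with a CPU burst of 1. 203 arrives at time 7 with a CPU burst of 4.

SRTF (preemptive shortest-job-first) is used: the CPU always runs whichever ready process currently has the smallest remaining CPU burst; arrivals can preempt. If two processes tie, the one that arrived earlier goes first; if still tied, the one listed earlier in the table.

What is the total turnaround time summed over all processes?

Gantt: | 200 0-6 | 202 6-7 | 203 7-11 | 201 11-19 |
Completion: 200=6  201=19  202=7  203=11
Turnaround = completion − arrival: 200=6, 201=19, 202=2, 203=4
Total turnaround = 6 + 19 + 2 + 4 = 31

31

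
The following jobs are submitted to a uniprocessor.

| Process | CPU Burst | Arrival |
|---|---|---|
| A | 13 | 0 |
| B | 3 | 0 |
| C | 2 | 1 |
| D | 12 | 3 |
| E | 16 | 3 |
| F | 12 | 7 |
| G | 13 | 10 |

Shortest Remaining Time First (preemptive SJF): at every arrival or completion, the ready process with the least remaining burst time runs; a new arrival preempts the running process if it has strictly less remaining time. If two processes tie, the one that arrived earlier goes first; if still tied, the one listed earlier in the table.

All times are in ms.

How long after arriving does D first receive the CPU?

Gantt: | B 0-3 | C 3-5 | D 5-17 | F 17-29 | A 29-42 | G 42-55 | E 55-71 |
Completion: A=42  B=3  C=5  D=17  E=71  F=29  G=55
Response(D) = first start − arrival = 5 − 3 = 2

2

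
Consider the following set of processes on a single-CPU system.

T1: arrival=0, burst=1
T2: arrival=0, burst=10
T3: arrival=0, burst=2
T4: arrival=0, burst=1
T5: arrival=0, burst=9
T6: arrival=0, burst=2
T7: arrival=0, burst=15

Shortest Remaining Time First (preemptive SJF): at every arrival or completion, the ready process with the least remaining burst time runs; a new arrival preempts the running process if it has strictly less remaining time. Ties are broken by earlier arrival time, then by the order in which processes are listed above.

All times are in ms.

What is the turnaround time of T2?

25

Timeline: | T1 0-1 | T4 1-2 | T3 2-4 | T6 4-6 | T5 6-15 | T2 15-25 | T7 25-40 |
Completion: T1=1  T2=25  T3=4  T4=2  T5=15  T6=6  T7=40
Turnaround(T2) = completion − arrival = 25 − 0 = 25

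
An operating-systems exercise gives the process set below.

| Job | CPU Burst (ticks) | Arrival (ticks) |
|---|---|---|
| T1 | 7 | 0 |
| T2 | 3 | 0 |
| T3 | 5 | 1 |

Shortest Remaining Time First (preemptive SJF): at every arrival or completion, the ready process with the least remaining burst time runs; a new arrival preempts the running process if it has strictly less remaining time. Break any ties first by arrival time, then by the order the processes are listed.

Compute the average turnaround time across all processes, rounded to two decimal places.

8.33

Timeline: | T2 0-3 | T3 3-8 | T1 8-15 |
Completion: T1=15  T2=3  T3=8
Turnaround (C−A): T1=15  T2=3  T3=7
Turnaround times: T1=15, T2=3, T3=7
Average turnaround = (15+3+7) / 3 = 25/3 = 8.33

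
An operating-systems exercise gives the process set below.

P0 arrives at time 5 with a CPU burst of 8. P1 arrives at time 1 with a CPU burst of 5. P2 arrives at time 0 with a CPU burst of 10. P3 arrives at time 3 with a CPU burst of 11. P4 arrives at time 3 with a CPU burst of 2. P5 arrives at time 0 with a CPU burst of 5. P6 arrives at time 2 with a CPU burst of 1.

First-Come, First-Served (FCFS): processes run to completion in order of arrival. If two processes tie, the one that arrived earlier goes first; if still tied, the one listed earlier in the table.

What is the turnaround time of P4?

31

Schedule: | P2 0-10 | P5 10-15 | P1 15-20 | P6 20-21 | P3 21-32 | P4 32-34 | P0 34-42 |
Completion: P0=42  P1=20  P2=10  P3=32  P4=34  P5=15  P6=21
Turnaround(P4) = completion − arrival = 34 − 3 = 31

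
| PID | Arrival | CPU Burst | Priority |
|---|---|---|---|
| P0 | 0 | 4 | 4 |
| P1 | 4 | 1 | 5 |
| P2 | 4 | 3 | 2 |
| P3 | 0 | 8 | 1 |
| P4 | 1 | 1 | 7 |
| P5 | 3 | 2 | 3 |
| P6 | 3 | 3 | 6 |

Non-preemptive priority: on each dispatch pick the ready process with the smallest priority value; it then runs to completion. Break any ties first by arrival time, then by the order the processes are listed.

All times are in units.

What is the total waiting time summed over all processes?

73

Gantt: | P3 0-8 | P2 8-11 | P5 11-13 | P0 13-17 | P1 17-18 | P6 18-21 | P4 21-22 |
Completion: P0=17  P1=18  P2=11  P3=8  P4=22  P5=13  P6=21
Waiting = turnaround − burst: P0=13, P1=13, P2=4, P3=0, P4=20, P5=8, P6=15
Total waiting = 13 + 13 + 4 + 0 + 20 + 8 + 15 = 73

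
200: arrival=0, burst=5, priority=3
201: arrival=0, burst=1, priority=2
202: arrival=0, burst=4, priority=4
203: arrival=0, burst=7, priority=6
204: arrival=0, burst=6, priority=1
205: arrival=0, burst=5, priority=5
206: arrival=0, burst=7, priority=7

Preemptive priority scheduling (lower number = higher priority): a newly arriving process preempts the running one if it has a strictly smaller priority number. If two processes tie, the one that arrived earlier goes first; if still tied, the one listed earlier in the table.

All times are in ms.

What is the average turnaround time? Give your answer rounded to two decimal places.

17.86

Gantt: | 204 0-6 | 201 6-7 | 200 7-12 | 202 12-16 | 205 16-21 | 203 21-28 | 206 28-35 |
Completion: 200=12  201=7  202=16  203=28  204=6  205=21  206=35
Turnaround (C−A): 200=12  201=7  202=16  203=28  204=6  205=21  206=35
Turnaround times: 200=12, 201=7, 202=16, 203=28, 204=6, 205=21, 206=35
Average turnaround = (12+7+16+28+6+21+35) / 7 = 125/7 = 17.86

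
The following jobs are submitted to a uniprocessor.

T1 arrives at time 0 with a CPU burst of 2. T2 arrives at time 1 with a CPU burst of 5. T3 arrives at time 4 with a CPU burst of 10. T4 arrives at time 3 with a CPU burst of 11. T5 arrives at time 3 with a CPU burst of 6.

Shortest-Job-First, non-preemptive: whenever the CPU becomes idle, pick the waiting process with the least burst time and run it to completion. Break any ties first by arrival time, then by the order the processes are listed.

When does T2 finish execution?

Gantt: | T1 0-2 | T2 2-7 | T5 7-13 | T3 13-23 | T4 23-34 |
Completion: T1=2  T2=7  T3=23  T4=34  T5=13
Turnaround (C−A): T1=2  T2=6  T3=19  T4=31  T5=10

7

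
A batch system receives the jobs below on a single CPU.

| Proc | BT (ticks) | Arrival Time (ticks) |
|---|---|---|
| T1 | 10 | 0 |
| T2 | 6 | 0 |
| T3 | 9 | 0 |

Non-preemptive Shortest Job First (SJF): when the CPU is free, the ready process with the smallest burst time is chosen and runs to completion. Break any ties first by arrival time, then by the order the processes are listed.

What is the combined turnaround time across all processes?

Schedule: | T2 0-6 | T3 6-15 | T1 15-25 |
Completion: T1=25  T2=6  T3=15
Turnaround (C−A): T1=25  T2=6  T3=15
Turnaround = completion − arrival: T1=25, T2=6, T3=15
Total turnaround = 25 + 6 + 15 = 46

46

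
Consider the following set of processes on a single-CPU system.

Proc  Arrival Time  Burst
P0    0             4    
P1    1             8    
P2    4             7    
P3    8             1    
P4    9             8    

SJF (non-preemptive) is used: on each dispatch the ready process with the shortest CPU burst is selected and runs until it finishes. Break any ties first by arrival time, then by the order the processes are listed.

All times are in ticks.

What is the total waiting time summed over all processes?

Timeline: | P0 0-4 | P2 4-11 | P3 11-12 | P1 12-20 | P4 20-28 |
Completion: P0=4  P1=20  P2=11  P3=12  P4=28
Waiting = turnaround − burst: P0=0, P1=11, P2=0, P3=3, P4=11
Total waiting = 0 + 11 + 0 + 3 + 11 = 25

25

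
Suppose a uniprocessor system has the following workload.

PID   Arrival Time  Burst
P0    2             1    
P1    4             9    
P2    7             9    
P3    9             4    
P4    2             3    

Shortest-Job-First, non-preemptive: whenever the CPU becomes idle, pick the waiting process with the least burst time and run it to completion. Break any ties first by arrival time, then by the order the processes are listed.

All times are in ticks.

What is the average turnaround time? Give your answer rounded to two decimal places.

Gantt: | idle 0-2 | P0 2-3 | P4 3-6 | P1 6-15 | P3 15-19 | P2 19-28 |
Completion: P0=3  P1=15  P2=28  P3=19  P4=6
Turnaround times: P0=1, P1=11, P2=21, P3=10, P4=4
Average turnaround = (1+11+21+10+4) / 5 = 47/5 = 9.40

9.40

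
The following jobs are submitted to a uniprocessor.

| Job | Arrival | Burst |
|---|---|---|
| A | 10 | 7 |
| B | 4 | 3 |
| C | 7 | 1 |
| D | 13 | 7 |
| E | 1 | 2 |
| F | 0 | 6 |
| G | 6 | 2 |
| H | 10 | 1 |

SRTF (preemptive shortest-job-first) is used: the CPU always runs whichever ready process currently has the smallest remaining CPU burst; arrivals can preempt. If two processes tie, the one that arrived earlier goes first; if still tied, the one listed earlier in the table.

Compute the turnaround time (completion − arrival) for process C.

Gantt: | F 0-1 | E 1-3 | F 3-4 | B 4-7 | C 7-8 | G 8-10 | H 10-11 | F 11-15 | A 15-22 | D 22-29 |
Completion: A=22  B=7  C=8  D=29  E=3  F=15  G=10  H=11
Turnaround(C) = completion − arrival = 8 − 7 = 1

1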